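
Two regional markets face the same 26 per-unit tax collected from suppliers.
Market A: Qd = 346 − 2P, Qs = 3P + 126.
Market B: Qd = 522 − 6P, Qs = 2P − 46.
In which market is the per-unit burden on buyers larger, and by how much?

Market A: pre-tax P* = 44, Q* = 258; post-tax Q = 226.8; per-unit burden on buyers = 15.6.
Market B: pre-tax P* = 71, Q* = 96; post-tax Q = 57; per-unit burden on buyers = 6.5.
Difference: 15.6 vs 6.5 → market A is larger by 9.1.

Market A, by 9.1.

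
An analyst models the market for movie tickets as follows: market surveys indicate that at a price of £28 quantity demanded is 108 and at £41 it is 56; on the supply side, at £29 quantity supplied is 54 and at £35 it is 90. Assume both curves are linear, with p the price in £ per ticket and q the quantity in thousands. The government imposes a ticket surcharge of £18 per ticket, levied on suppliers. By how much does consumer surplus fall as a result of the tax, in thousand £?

Consumer surplus falls by £673.92 thousand.

Demand slope: (56 − 108)/(41 − 28) = -4, so qd = 220 − 4p.
Supply slope: (90 − 54)/(35 − 29) = 6, so qs = 6p − 120.
Before the tax: set 220 − 4p = 6p − 120 → p* = £34, q* = 84.
With the tax collected from suppliers, supply shifts: qs = 6(p − 18) − 120.
New equilibrium: buyers pay £44.8, suppliers receive £26.8, q = 40.8. (Wedge: pb − ps = 18.)
ΔCS is the trapezoid between Q = 40.8 and Q = 84 of height £10.8: ½ · (84 + 40.8) · 10.8 = £673.92.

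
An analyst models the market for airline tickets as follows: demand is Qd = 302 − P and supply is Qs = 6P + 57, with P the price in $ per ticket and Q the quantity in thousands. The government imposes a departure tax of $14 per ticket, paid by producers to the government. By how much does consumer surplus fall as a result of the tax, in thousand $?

Consumer surplus falls by $3132 thousand.

Before the tax: set 302 − P = 6P + 57 → P* = $35, Q* = 267.
With the tax collected from producers, supply shifts: Qs = 6(P − 14) + 57.
New equilibrium: consumers pay $47, producers receive $33, Q = 255. (Wedge: Pb − Ps = 14.)
ΔCS is the trapezoid between Q = 255 and Q = 267 of height $12: ½ · (267 + 255) · 12 = $3132.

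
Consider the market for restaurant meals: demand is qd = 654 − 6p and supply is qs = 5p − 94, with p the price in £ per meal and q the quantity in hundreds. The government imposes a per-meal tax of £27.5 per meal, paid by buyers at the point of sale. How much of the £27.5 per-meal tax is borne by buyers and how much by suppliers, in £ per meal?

Before the tax: set 654 − 6p = 5p − 94 → p* = £68, q* = 246.
With the tax collected from buyers, demand (in seller-price terms) shifts: qd = 654 − 6(p + 27.5).
New equilibrium: buyers pay £80.5, suppliers receive £53, q = 171. (Wedge: pb − ps = 27.5.)
Burden on buyers: £12.5; on suppliers: £15. (They sum to £27.5.)

Buyers bear £12.5 per meal; suppliers bear £15 per meal.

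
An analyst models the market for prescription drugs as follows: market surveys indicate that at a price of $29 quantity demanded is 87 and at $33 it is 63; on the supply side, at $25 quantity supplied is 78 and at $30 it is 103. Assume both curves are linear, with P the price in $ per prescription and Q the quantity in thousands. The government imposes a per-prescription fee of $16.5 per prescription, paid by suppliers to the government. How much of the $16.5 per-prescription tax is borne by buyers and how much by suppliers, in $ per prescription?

Demand slope: (63 − 87)/(33 − 29) = -6, so Qd = 261 − 6P.
Supply slope: (103 − 78)/(30 − 25) = 5, so Qs = 5P − 47.
Before the tax: set 261 − 6P = 5P − 47 → P* = $28, Q* = 93.
With the tax collected from suppliers, supply shifts: Qs = 5(P − 16.5) − 47.
New equilibrium: buyers pay $35.5, suppliers receive $19, Q = 48. (Wedge: Pb − Ps = 16.5.)
Burden on buyers: $7.5; on suppliers: $9. (They sum to $16.5.)

Buyers bear $7.5 per prescription; suppliers bear $9 per prescription.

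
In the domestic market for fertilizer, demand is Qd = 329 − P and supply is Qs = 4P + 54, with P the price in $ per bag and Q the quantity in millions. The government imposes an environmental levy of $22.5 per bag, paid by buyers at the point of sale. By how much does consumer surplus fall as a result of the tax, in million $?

Before the tax: set 329 − P = 4P + 54 → P* = $55, Q* = 274.
With the tax collected from buyers, demand (in seller-price terms) shifts: Qd = 329 − (P + 22.5).
Solving gives Q = 256 with buyers paying $73 and sellers receiving $50.5 (the $22.5 wedge).
ΔCS is the trapezoid between Q = 256 and Q = 274 of height $18: ½ · (274 + 256) · 18 = $4770.

Consumer surplus falls by $4770 million.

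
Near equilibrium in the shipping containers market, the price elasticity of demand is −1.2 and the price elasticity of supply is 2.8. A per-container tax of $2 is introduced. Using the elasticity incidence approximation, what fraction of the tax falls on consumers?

Incidence ratio: consumers' share ≈ εs / (εs + |εd|) = 2.8 / (2.8 + 1.2) = 0.7.
Supply is the more elastic side, so consumers bear the larger share.

Consumers' share ≈ 0.7.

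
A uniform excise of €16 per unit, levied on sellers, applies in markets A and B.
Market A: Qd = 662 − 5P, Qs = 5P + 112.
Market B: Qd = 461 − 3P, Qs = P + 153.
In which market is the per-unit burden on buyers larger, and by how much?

Market A: pre-tax P* = €55, Q* = 387; post-tax Q = 347; per-unit burden on buyers = €8.
Market B: pre-tax P* = €77, Q* = 230; post-tax Q = 218; per-unit burden on buyers = €4.
Difference: €8 vs €4 → market A is larger by €4.

Market A, by €4.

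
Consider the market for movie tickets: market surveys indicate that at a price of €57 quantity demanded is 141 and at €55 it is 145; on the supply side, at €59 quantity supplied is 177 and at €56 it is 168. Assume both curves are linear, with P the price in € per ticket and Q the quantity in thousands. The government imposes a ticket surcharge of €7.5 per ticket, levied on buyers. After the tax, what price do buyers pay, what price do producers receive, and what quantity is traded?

Buyers pay €55.5; producers receive €48; quantity = 144.

Demand slope: (145 − 141)/(55 − 57) = -2, so Qd = 255 − 2P.
Supply slope: (168 − 177)/(56 − 59) = 3, so Qs = 3P.
Before the tax: set 255 − 2P = 3P → P* = €51, Q* = 153.
With the tax collected from buyers, demand (in seller-price terms) shifts: Qd = 255 − 2(P + 7.5).
New equilibrium: buyers pay €55.5, producers receive €48, Q = 144. (Wedge: Pb − Ps = 7.5.)
The less price-elastic side of the market bears the larger share of a per-unit tax.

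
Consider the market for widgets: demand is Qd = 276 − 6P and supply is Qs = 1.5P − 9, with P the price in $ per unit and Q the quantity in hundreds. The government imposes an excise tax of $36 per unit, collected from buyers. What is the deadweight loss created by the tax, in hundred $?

Deadweight loss = $777.6 hundred.

Before the tax: set 276 − 6P = 1.5P − 9 → P* = $38, Q* = 48.
With the tax collected from buyers, demand (in seller-price terms) shifts: Qd = 276 − 6(P + 36).
Solving gives Q = 4.8 with buyers paying $45.2 and suppliers receiving $9.2 (the $36 wedge).
Quantity falls by |ΔQ| = |48 − 4.8| = 43.2.
DWL = ½ · t · |ΔQ| = ½ · 36 · 43.2 = $777.6.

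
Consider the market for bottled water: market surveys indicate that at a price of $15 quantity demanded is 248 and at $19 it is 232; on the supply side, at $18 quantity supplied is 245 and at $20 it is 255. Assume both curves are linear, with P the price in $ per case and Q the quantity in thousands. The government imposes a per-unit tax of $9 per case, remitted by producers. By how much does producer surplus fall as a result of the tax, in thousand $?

Producer surplus falls by $920 thousand.

Demand slope: (232 − 248)/(19 − 15) = -4, so Qd = 308 − 4P.
Supply slope: (255 − 245)/(20 − 18) = 5, so Qs = 5P + 155.
Before the tax: set 308 − 4P = 5P + 155 → P* = $17, Q* = 240.
With the tax collected from producers, supply shifts: Qs = 5(P − 9) + 155.
Solving gives Q = 220 with consumers paying $22 and producers receiving $13 (the $9 wedge).
ΔPS is the trapezoid between Q = 220 and Q = 240 of height $4: ½ · (240 + 220) · 4 = $920.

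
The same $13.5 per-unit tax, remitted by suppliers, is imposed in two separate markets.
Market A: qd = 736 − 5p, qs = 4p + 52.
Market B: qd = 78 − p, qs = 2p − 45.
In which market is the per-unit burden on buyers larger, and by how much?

Market A: pre-tax p* = $76, q* = 356; post-tax q = 326; per-unit burden on buyers = $6.
Market B: pre-tax p* = $41, q* = 37; post-tax q = 28; per-unit burden on buyers = $9.
Difference: $6 vs $9 → market B is larger by $3.

Market B, by $3.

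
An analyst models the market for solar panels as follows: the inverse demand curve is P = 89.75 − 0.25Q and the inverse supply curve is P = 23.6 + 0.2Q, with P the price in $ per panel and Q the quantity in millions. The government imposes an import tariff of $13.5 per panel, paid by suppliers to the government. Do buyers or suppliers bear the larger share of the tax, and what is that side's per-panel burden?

Inverting to Q(P) form: Qd = 359 − 4P; Qs = 5P − 118.
Before the tax: set 359 − 4P = 5P − 118 → P* = $53, Q* = 147.
With the tax collected from suppliers, supply shifts: Qs = 5(P − 13.5) − 118.
Solving gives Q = 117 with buyers paying $60.5 and suppliers receiving $47 (the $13.5 wedge).
Per-panel burden: buyers $7.5, suppliers $6.
Buyers take the larger share because demand is less price-elastic here (demand slope 4 vs supply slope 5).
The less price-elastic side of the market bears the larger share of a per-unit tax.

Buyers bear the larger share: $7.5 per panel.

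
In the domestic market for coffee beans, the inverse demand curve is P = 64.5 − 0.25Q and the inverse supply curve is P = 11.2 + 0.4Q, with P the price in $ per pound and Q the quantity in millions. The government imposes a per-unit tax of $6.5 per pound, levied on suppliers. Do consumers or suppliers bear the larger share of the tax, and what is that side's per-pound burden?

Suppliers bear the larger share: $4 per pound.

Inverting to Q(P) form: Qd = 258 − 4P; Qs = 2.5P − 28.
Before the tax: set 258 − 4P = 2.5P − 28 → P* = $44, Q* = 82.
With the tax collected from suppliers, supply shifts: Qs = 2.5(P − 6.5) − 28.
New equilibrium: consumers pay $46.5, suppliers receive $40, Q = 72. (Wedge: Pb − Ps = 6.5.)
Per-pound burden: consumers $2.5, suppliers $4.
Suppliers take the larger share because supply is less price-elastic here (demand slope 4 vs supply slope 2.5).
The less price-elastic side of the market bears the larger share of a per-unit tax.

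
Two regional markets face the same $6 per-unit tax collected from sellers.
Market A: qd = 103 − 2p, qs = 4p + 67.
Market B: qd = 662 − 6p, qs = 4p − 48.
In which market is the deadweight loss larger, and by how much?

Market A: pre-tax p* = $6, q* = 91; post-tax q = 83; deadweight loss = $24.
Market B: pre-tax p* = $71, q* = 236; post-tax q = 221.6; deadweight loss = $43.2.
Difference: $24 vs $43.2 → market B is larger by $19.2.

Market B, by $19.2.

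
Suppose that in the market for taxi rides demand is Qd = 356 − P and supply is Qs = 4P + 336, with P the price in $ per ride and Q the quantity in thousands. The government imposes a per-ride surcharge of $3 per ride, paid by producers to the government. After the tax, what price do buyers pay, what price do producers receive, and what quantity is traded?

Buyers pay $6.4; producers receive $3.4; quantity = 349.6.

Without the tax, 356 − P = 4P + 336 gives 5P = 20, so P* = $4 and Q* = 352.
With the tax collected from producers, supply shifts: Qs = 4(P − 3) + 336.
Solving gives Q = 349.6 with buyers paying $6.4 and producers receiving $3.4 (the $3 wedge).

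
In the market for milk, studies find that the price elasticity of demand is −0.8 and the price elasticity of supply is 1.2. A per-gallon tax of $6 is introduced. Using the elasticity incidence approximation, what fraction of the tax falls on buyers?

Buyers' share ≈ 0.6.

Incidence ratio: buyers' share ≈ εs / (εs + |εd|) = 1.2 / (1.2 + 0.8) = 0.6.
Supply is the more elastic side, so buyers bear the larger share.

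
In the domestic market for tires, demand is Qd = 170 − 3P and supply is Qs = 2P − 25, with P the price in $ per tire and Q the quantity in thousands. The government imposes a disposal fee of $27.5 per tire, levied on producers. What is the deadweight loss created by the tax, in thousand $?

Deadweight loss = $453.75 thousand.

Without the tax, 170 − 3P = 2P − 25 gives 5P = 195, so P* = $39 and Q* = 53.
With the tax collected from producers, supply shifts: Qs = 2(P − 27.5) − 25.
Solving gives Q = 20 with consumers paying $50 and producers receiving $22.5 (the $27.5 wedge).
Quantity falls by |ΔQ| = |53 − 20| = 33.
DWL = ½ · t · |ΔQ| = ½ · 27.5 · 33 = $453.75.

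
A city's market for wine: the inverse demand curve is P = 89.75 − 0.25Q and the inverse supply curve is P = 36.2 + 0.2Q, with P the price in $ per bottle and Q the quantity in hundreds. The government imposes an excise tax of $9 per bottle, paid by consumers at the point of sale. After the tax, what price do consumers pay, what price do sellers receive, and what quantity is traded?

Inverting to Q(P) form: Qd = 359 − 4P; Qs = 5P − 181.
Before the tax: set 359 − 4P = 5P − 181 → P* = $60, Q* = 119.
With the tax collected from consumers, demand (in seller-price terms) shifts: Qd = 359 − 4(P + 9).
Solving gives Q = 99 with consumers paying $65 and sellers receiving $56 (the $9 wedge).

Consumers pay $65; sellers receive $56; quantity = 99.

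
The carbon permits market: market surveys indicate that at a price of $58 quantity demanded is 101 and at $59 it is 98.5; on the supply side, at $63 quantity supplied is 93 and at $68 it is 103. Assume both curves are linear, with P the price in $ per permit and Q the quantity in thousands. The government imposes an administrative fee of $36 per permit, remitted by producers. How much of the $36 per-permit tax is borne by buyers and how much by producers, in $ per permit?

Buyers bear $16 per permit; producers bear $20 per permit.

Demand slope: (98.5 − 101)/(59 − 58) = -2.5, so Qd = 246 − 2.5P.
Supply slope: (103 − 93)/(68 − 63) = 2, so Qs = 2P − 33.
Before the tax: set 246 − 2.5P = 2P − 33 → P* = $62, Q* = 91.
With the tax collected from producers, supply shifts: Qs = 2(P − 36) − 33.
New equilibrium: buyers pay $78, producers receive $42, Q = 51. (Wedge: Pb − Ps = 36.)
Burden on buyers: $16; on producers: $20. (They sum to $36.)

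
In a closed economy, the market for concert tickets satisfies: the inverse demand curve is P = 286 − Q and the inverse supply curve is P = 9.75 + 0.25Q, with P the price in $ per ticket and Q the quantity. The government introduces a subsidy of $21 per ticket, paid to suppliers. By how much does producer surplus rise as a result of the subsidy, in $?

Inverting to Q(P) form: Qd = 286 − P; Qs = 4P − 39.
Without the subsidy, 286 − P = 4P − 39 gives 5P = 325, so P* = $65 and Q* = 221.
With a per-unit subsidy paid to suppliers, each receives P + 21 per unit sold, so supply becomes Qs = 4(P + 21) − 39.
Solving gives Q = 237.8 with buyers paying $48.2 and suppliers receiving $69.2 (the $21 wedge).
ΔPS is the trapezoid between Q = 237.8 and Q = 221 of height $4.2: ½ · (221 + 237.8) · 4.2 = $963.48.

Producer surplus rises by $963.48.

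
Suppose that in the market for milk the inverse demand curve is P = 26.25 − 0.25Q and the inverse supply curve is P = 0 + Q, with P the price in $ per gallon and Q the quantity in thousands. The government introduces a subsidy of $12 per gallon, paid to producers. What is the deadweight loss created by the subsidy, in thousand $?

Inverting to Q(P) form: Qd = 105 − 4P; Qs = P.
Without the subsidy, 105 − 4P = P gives 5P = 105, so P* = $21 and Q* = 21.
With a per-unit subsidy paid to producers, each receives P + 12 per unit sold, so supply becomes Qs = (P + 12).
New equilibrium: consumers pay $18.6, producers receive $30.6, Q = 30.6. (Wedge: Pb − Ps = −12.)
Quantity rises by |ΔQ| = |21 − 30.6| = 9.6.
DWL = ½ · t · |ΔQ| = ½ · 12 · 9.6 = $57.6.

Deadweight loss = $57.6 thousand.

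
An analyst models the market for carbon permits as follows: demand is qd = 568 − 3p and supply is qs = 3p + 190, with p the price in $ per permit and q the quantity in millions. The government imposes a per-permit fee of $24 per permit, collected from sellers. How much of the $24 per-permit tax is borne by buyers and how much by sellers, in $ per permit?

Without the tax, 568 − 3p = 3p + 190 gives 6p = 378, so p* = $63 and q* = 379.
With the tax collected from sellers, supply shifts: qs = 3(p − 24) + 190.
New equilibrium: buyers pay $75, sellers receive $51, q = 343. (Wedge: pb − ps = 24.)
Burden on buyers: $12; on sellers: $12. (They sum to $24.)
The less price-elastic side of the market bears the larger share of a per-unit tax.

Buyers bear $12 per permit; sellers bear $12 per permit.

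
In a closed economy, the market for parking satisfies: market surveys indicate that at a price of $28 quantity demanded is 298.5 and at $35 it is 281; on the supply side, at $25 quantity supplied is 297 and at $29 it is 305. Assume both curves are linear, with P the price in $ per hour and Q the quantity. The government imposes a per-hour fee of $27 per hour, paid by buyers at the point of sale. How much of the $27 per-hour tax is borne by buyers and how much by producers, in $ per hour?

Buyers bear $12 per hour; producers bear $15 per hour.

Demand slope: (281 − 298.5)/(35 − 28) = -2.5, so Qd = 368.5 − 2.5P.
Supply slope: (305 − 297)/(29 − 25) = 2, so Qs = 2P + 247.
Before the tax: set 368.5 − 2.5P = 2P + 247 → P* = $27, Q* = 301.
With the tax collected from buyers, demand (in seller-price terms) shifts: Qd = 368.5 − 2.5(P + 27).
Solving gives Q = 271 with buyers paying $39 and producers receiving $12 (the $27 wedge).
Burden on buyers: $12; on producers: $15. (They sum to $27.)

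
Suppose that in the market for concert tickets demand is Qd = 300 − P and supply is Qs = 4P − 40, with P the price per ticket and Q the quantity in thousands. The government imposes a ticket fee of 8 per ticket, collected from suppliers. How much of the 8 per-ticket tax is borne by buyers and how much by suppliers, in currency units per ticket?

Before the tax: set 300 − P = 4P − 40 → P* = 68, Q* = 232.
With the tax collected from suppliers, supply shifts: Qs = 4(P − 8) − 40.
New equilibrium: buyers pay 74.4, suppliers receive 66.4, Q = 225.6. (Wedge: Pb − Ps = 8.)
Burden on buyers: 6.4; on suppliers: 1.6. (They sum to 8.)

Buyers bear 6.4 per ticket; suppliers bear 1.6 per ticket.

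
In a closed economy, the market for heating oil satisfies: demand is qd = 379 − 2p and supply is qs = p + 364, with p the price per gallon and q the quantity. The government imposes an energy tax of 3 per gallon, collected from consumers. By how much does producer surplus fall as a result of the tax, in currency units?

Producer surplus falls by 736.

Without the tax, 379 − 2p = p + 364 gives 3p = 15, so p* = 5 and q* = 369.
With the tax collected from consumers, demand (in seller-price terms) shifts: qd = 379 − 2(p + 3).
Solving gives q = 367 with consumers paying 6 and suppliers receiving 3 (the 3 wedge).
ΔPS is the trapezoid between Q = 367 and Q = 369 of height 2: ½ · (369 + 367) · 2 = 736.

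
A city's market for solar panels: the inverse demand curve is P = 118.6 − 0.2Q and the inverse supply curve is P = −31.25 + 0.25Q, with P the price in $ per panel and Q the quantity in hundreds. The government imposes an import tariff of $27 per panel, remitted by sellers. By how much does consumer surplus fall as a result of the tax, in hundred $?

Inverting to Q(P) form: Qd = 593 − 5P; Qs = 4P + 125.
Before the tax: set 593 − 5P = 4P + 125 → P* = $52, Q* = 333.
With the tax collected from sellers, supply shifts: Qs = 4(P − 27) + 125.
Solving gives Q = 273 with buyers paying $64 and sellers receiving $37 (the $27 wedge).
ΔCS is the trapezoid between Q = 273 and Q = 333 of height $12: ½ · (333 + 273) · 12 = $3636.

Consumer surplus falls by $3636 hundred.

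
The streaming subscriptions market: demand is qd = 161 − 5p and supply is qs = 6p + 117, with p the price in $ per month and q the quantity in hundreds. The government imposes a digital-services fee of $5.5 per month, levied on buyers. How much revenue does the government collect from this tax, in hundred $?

Tax revenue = $693 hundred.

Before the tax: set 161 − 5p = 6p + 117 → p* = $4, q* = 141.
With the tax collected from buyers, demand (in seller-price terms) shifts: qd = 161 − 5(p + 5.5).
Solving gives q = 126 with buyers paying $7 and producers receiving $1.5 (the $5.5 wedge).
Revenue = t · Q = 5.5 · 126 = $693.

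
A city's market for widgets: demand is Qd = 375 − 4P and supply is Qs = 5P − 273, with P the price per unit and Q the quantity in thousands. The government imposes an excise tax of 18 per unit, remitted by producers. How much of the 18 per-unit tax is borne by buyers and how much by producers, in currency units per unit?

Buyers bear 10 per unit; producers bear 8 per unit.

Without the tax, 375 − 4P = 5P − 273 gives 9P = 648, so P* = 72 and Q* = 87.
With the tax collected from producers, supply shifts: Qs = 5(P − 18) − 273.
New equilibrium: buyers pay 82, producers receive 64, Q = 47. (Wedge: Pb − Ps = 18.)
Burden on buyers: 10; on producers: 8. (They sum to 18.)
The less price-elastic side of the market bears the larger share of a per-unit tax.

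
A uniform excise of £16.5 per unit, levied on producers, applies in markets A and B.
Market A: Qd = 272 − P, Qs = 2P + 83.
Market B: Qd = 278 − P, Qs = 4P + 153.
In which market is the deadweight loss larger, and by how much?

Market A: pre-tax P* = £63, Q* = 209; post-tax Q = 198; deadweight loss = £90.75.
Market B: pre-tax P* = £25, Q* = 253; post-tax Q = 239.8; deadweight loss = £108.9.
Difference: £90.75 vs £108.9 → market B is larger by £18.15.

Market B, by £18.15.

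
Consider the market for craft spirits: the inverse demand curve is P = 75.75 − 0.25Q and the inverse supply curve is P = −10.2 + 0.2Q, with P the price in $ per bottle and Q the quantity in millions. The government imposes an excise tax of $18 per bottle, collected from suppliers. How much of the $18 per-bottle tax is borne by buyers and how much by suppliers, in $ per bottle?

Buyers bear $10 per bottle; suppliers bear $8 per bottle.

Inverting to Q(P) form: Qd = 303 − 4P; Qs = 5P + 51.
Without the tax, 303 − 4P = 5P + 51 gives 9P = 252, so P* = $28 and Q* = 191.
With the tax collected from suppliers, supply shifts: Qs = 5(P − 18) + 51.
New equilibrium: buyers pay $38, suppliers receive $20, Q = 151. (Wedge: Pb − Ps = 18.)
Burden on buyers: $10; on suppliers: $8. (They sum to $18.)
The less price-elastic side of the market bears the larger share of a per-unit tax.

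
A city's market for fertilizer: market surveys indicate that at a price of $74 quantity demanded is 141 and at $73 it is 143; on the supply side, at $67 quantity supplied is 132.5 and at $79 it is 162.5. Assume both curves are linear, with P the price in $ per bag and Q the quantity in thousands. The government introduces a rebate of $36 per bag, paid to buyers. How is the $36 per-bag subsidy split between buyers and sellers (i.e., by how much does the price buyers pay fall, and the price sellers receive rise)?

Demand slope: (143 − 141)/(73 − 74) = -2, so Qd = 289 − 2P.
Supply slope: (162.5 − 132.5)/(79 − 67) = 2.5, so Qs = 2.5P − 35.
Without the subsidy, 289 − 2P = 2.5P − 35 gives 4.5P = 324, so P* = $72 and Q* = 145.
With a per-unit subsidy paid to buyers, each effectively pays P − 36, so demand becomes Qd = 289 − 2(P − 36).
Solving gives Q = 185 with buyers paying $52 and sellers receiving $88 (the $36 wedge).
Gain to buyers: $20; to sellers: $16. (They sum to $36.)

Buyers gain $20 per bag; sellers gain $16 per bag.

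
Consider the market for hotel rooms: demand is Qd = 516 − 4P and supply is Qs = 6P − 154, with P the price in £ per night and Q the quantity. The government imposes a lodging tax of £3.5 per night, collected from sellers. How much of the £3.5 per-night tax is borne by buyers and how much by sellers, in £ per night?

Buyers bear £2.1 per night; sellers bear £1.4 per night.

Before the tax: set 516 − 4P = 6P − 154 → P* = £67, Q* = 248.
With the tax collected from sellers, supply shifts: Qs = 6(P − 3.5) − 154.
Solving gives Q = 239.6 with buyers paying £69.1 and sellers receiving £65.6 (the £3.5 wedge).
Burden on buyers: £2.1; on sellers: £1.4. (They sum to £3.5.)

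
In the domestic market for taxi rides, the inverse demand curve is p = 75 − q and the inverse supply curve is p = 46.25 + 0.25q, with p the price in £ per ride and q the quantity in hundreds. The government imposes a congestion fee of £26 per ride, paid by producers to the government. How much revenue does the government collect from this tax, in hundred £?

Tax revenue = £57.2 hundred.

Rewrite in direct form: qd = 75 − p and qs = 4p − 185.
Without the tax, 75 − p = 4p − 185 gives 5p = 260, so p* = £52 and q* = 23.
With the tax collected from producers, supply shifts: qs = 4(p − 26) − 185.
New equilibrium: consumers pay £72.8, producers receive £46.8, q = 2.2. (Wedge: pb − ps = 26.)
Revenue = t · Q = 26 · 2.2 = £57.2.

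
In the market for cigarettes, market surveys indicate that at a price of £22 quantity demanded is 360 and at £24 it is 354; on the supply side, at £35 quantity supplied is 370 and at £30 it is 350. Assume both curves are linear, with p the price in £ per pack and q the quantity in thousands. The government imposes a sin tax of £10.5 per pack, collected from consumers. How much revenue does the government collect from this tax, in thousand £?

Demand slope: (354 − 360)/(24 − 22) = -3, so qd = 426 − 3p.
Supply slope: (350 − 370)/(30 − 35) = 4, so qs = 4p + 230.
Without the tax, 426 − 3p = 4p + 230 gives 7p = 196, so p* = £28 and q* = 342.
With the tax collected from consumers, demand (in seller-price terms) shifts: qd = 426 − 3(p + 10.5).
New equilibrium: consumers pay £34, producers receive £23.5, q = 324. (Wedge: pb − ps = 10.5.)
Revenue = t · Q = 10.5 · 324 = £3402.

Tax revenue = £3402 thousand.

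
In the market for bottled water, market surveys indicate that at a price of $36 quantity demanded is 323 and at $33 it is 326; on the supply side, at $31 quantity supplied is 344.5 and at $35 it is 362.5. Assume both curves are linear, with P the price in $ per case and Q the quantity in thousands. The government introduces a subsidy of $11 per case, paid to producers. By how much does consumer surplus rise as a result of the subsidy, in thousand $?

Demand slope: (326 − 323)/(33 − 36) = -1, so Qd = 359 − P.
Supply slope: (362.5 − 344.5)/(35 − 31) = 4.5, so Qs = 4.5P + 205.
Before the subsidy: set 359 − P = 4.5P + 205 → P* = $28, Q* = 331.
With a per-unit subsidy paid to producers, each receives P + 11 per unit sold, so supply becomes Qs = 4.5(P + 11) + 205.
New equilibrium: consumers pay $19, producers receive $30, Q = 340. (Wedge: Pb − Ps = −11.)
ΔCS is the trapezoid between Q = 340 and Q = 331 of height $9: ½ · (331 + 340) · 9 = $3019.5.

Consumer surplus rises by $3019.5 thousand.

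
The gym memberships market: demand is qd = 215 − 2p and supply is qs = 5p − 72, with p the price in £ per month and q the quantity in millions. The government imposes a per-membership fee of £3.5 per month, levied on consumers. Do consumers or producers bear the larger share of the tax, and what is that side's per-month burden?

Consumers bear the larger share: £2.5 per month.

Before the tax: set 215 − 2p = 5p − 72 → p* = £41, q* = 133.
With the tax collected from consumers, demand (in seller-price terms) shifts: qd = 215 − 2(p + 3.5).
New equilibrium: consumers pay £43.5, producers receive £40, q = 128. (Wedge: pb − ps = 3.5.)
Per-month burden: consumers £2.5, producers £1.
Consumers take the larger share because demand is less price-elastic here (demand slope 2 vs supply slope 5).
The less price-elastic side of the market bears the larger share of a per-unit tax.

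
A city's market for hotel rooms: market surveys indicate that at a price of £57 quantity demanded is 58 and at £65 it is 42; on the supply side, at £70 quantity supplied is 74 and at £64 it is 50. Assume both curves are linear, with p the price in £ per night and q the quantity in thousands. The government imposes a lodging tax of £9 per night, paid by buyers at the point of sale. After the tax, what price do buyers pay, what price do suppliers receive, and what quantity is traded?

Demand slope: (42 − 58)/(65 − 57) = -2, so qd = 172 − 2p.
Supply slope: (50 − 74)/(64 − 70) = 4, so qs = 4p − 206.
Without the tax, 172 − 2p = 4p − 206 gives 6p = 378, so p* = £63 and q* = 46.
With the tax collected from buyers, demand (in seller-price terms) shifts: qd = 172 − 2(p + 9).
Solving gives q = 34 with buyers paying £69 and suppliers receiving £60 (the £9 wedge).
The less price-elastic side of the market bears the larger share of a per-unit tax.

Buyers pay £69; suppliers receive £60; quantity = 34.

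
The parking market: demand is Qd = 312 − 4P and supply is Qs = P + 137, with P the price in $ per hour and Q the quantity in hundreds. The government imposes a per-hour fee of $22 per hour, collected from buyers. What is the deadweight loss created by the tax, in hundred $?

Without the tax, 312 − 4P = P + 137 gives 5P = 175, so P* = $35 and Q* = 172.
With the tax collected from buyers, demand (in seller-price terms) shifts: Qd = 312 − 4(P + 22).
Solving gives Q = 154.4 with buyers paying $39.4 and sellers receiving $17.4 (the $22 wedge).
Quantity falls by |ΔQ| = |172 − 154.4| = 17.6.
DWL = ½ · t · |ΔQ| = ½ · 22 · 17.6 = $193.6.

Deadweight loss = $193.6 hundred.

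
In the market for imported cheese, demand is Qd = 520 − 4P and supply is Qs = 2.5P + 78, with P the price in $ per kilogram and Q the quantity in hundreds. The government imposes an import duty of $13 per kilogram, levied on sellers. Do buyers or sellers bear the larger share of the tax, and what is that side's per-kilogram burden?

Before the tax: set 520 − 4P = 2.5P + 78 → P* = $68, Q* = 248.
With the tax collected from sellers, supply shifts: Qs = 2.5(P − 13) + 78.
Solving gives Q = 228 with buyers paying $73 and sellers receiving $60 (the $13 wedge).
Per-kilogram burden: buyers $5, sellers $8.
Sellers take the larger share because supply is less price-elastic here (demand slope 4 vs supply slope 2.5).

Sellers bear the larger share: $8 per kilogram.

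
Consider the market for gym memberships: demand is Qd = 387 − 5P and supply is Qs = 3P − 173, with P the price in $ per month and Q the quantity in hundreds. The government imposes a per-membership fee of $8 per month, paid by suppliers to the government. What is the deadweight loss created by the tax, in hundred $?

Deadweight loss = $60 hundred.

Without the tax, 387 − 5P = 3P − 173 gives 8P = 560, so P* = $70 and Q* = 37.
With the tax collected from suppliers, supply shifts: Qs = 3(P − 8) − 173.
New equilibrium: consumers pay $73, suppliers receive $65, Q = 22. (Wedge: Pb − Ps = 8.)
Quantity falls by |ΔQ| = |37 − 22| = 15.
DWL = ½ · t · |ΔQ| = ½ · 8 · 15 = $60.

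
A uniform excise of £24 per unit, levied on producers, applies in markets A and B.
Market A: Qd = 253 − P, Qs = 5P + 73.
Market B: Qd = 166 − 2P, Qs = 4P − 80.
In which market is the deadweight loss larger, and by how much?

Market B, by £144.

Market A: pre-tax P* = £30, Q* = 223; post-tax Q = 203; deadweight loss = £240.
Market B: pre-tax P* = £41, Q* = 84; post-tax Q = 52; deadweight loss = £384.
Difference: £240 vs £384 → market B is larger by £144.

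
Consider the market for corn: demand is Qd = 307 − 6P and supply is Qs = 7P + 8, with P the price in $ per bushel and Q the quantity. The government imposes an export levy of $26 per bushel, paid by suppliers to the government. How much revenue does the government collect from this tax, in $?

Without the tax, 307 − 6P = 7P + 8 gives 13P = 299, so P* = $23 and Q* = 169.
With the tax collected from suppliers, supply shifts: Qs = 7(P − 26) + 8.
New equilibrium: consumers pay $37, suppliers receive $11, Q = 85. (Wedge: Pb − Ps = 26.)
Revenue = t · Q = 26 · 85 = $2210.

Tax revenue = $2210.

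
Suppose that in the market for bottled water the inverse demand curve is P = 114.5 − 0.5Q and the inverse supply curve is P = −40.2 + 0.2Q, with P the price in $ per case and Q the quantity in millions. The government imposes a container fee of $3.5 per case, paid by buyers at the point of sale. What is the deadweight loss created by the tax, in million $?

Deadweight loss = $8.75 million.

Rewrite in direct form: Qd = 229 − 2P and Qs = 5P + 201.
Without the tax, 229 − 2P = 5P + 201 gives 7P = 28, so P* = $4 and Q* = 221.
With the tax collected from buyers, demand (in seller-price terms) shifts: Qd = 229 − 2(P + 3.5).
New equilibrium: buyers pay $6.5, producers receive $3, Q = 216. (Wedge: Pb − Ps = 3.5.)
Quantity falls by |ΔQ| = |221 − 216| = 5.
DWL = ½ · t · |ΔQ| = ½ · 3.5 · 5 = $8.75.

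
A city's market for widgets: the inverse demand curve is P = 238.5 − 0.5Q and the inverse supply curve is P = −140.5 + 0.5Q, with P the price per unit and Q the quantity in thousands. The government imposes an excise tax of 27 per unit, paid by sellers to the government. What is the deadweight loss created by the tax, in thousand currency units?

Rewrite in direct form: Qd = 477 − 2P and Qs = 2P + 281.
Before the tax: set 477 − 2P = 2P + 281 → P* = 49, Q* = 379.
With the tax collected from sellers, supply shifts: Qs = 2(P − 27) + 281.
New equilibrium: consumers pay 62.5, sellers receive 35.5, Q = 352. (Wedge: Pb − Ps = 27.)
Quantity falls by |ΔQ| = |379 − 352| = 27.
DWL = ½ · t · |ΔQ| = ½ · 27 · 27 = 364.5.

Deadweight loss = 364.5 thousand.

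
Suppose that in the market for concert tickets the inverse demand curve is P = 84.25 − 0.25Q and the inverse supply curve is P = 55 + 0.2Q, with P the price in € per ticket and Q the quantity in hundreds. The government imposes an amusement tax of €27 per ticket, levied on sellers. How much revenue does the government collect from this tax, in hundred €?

Inverting to Q(P) form: Qd = 337 − 4P; Qs = 5P − 275.
Without the tax, 337 − 4P = 5P − 275 gives 9P = 612, so P* = €68 and Q* = 65.
With the tax collected from sellers, supply shifts: Qs = 5(P − 27) − 275.
New equilibrium: buyers pay €83, sellers receive €56, Q = 5. (Wedge: Pb − Ps = 27.)
Revenue = t · Q = 27 · 5 = €135.

Tax revenue = €135 hundred.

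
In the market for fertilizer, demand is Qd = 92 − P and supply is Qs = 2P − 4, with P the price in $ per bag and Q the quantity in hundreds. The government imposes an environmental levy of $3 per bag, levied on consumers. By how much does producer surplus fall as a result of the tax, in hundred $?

Without the tax, 92 − P = 2P − 4 gives 3P = 96, so P* = $32 and Q* = 60.
With the tax collected from consumers, demand (in seller-price terms) shifts: Qd = 92 − (P + 3).
New equilibrium: consumers pay $34, sellers receive $31, Q = 58. (Wedge: Pb − Ps = 3.)
ΔPS is the trapezoid between Q = 58 and Q = 60 of height $1: ½ · (60 + 58) · 1 = $59.

Producer surplus falls by $59 hundred.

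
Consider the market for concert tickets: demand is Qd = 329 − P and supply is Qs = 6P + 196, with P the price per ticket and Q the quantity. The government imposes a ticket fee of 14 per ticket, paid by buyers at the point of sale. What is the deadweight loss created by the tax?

Deadweight loss = 84.

Without the tax, 329 − P = 6P + 196 gives 7P = 133, so P* = 19 and Q* = 310.
With the tax collected from buyers, demand (in seller-price terms) shifts: Qd = 329 − (P + 14).
Solving gives Q = 298 with buyers paying 31 and producers receiving 17 (the 14 wedge).
Quantity falls by |ΔQ| = |310 − 298| = 12.
DWL = ½ · t · |ΔQ| = ½ · 14 · 12 = 84.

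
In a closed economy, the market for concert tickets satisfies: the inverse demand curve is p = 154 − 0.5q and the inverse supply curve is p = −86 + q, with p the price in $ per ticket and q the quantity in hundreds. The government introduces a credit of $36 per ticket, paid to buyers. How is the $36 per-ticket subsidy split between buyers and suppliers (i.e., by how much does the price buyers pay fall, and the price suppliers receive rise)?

Buyers gain $12 per ticket; suppliers gain $24 per ticket.

Inverting to q(p) form: qd = 308 − 2p; qs = p + 86.
Before the subsidy: set 308 − 2p = p + 86 → p* = $74, q* = 160.
With a per-unit subsidy paid to buyers, each effectively pays p − 36, so demand becomes qd = 308 − 2(p − 36).
Solving gives q = 184 with buyers paying $62 and suppliers receiving $98 (the $36 wedge).
Gain to buyers: $12; to suppliers: $24. (They sum to $36.)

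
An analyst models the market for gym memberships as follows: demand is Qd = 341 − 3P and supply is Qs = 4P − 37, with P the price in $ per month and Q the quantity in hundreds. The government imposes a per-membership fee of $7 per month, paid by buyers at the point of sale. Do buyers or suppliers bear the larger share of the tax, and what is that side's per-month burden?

Buyers bear the larger share: $4 per month.

Without the tax, 341 − 3P = 4P − 37 gives 7P = 378, so P* = $54 and Q* = 179.
With the tax collected from buyers, demand (in seller-price terms) shifts: Qd = 341 − 3(P + 7).
New equilibrium: buyers pay $58, suppliers receive $51, Q = 167. (Wedge: Pb − Ps = 7.)
Per-month burden: buyers $4, suppliers $3.
Buyers take the larger share because demand is less price-elastic here (demand slope 3 vs supply slope 4).
The less price-elastic side of the market bears the larger share of a per-unit tax.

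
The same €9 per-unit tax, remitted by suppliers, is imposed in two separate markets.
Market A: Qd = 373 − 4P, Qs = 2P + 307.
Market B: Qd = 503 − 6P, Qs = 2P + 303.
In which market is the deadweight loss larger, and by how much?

Market B, by €6.75.

Market A: pre-tax P* = €11, Q* = 329; post-tax Q = 317; deadweight loss = €54.
Market B: pre-tax P* = €25, Q* = 353; post-tax Q = 339.5; deadweight loss = €60.75.
Difference: €54 vs €60.75 → market B is larger by €6.75.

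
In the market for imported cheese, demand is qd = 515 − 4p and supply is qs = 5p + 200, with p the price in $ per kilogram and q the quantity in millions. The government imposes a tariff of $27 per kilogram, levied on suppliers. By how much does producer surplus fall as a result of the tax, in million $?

Without the tax, 515 − 4p = 5p + 200 gives 9p = 315, so p* = $35 and q* = 375.
With the tax collected from suppliers, supply shifts: qs = 5(p − 27) + 200.
Solving gives q = 315 with buyers paying $50 and suppliers receiving $23 (the $27 wedge).
ΔPS is the trapezoid between Q = 315 and Q = 375 of height $12: ½ · (375 + 315) · 12 = $4140.

Producer surplus falls by $4140 million.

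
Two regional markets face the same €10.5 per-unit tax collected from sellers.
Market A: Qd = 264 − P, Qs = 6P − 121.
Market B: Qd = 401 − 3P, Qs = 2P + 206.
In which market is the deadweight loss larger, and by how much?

Market A: pre-tax P* = €55, Q* = 209; post-tax Q = 200; deadweight loss = €47.25.
Market B: pre-tax P* = €39, Q* = 284; post-tax Q = 271.4; deadweight loss = €66.15.
Difference: €47.25 vs €66.15 → market B is larger by €18.9.

Market B, by €18.9.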